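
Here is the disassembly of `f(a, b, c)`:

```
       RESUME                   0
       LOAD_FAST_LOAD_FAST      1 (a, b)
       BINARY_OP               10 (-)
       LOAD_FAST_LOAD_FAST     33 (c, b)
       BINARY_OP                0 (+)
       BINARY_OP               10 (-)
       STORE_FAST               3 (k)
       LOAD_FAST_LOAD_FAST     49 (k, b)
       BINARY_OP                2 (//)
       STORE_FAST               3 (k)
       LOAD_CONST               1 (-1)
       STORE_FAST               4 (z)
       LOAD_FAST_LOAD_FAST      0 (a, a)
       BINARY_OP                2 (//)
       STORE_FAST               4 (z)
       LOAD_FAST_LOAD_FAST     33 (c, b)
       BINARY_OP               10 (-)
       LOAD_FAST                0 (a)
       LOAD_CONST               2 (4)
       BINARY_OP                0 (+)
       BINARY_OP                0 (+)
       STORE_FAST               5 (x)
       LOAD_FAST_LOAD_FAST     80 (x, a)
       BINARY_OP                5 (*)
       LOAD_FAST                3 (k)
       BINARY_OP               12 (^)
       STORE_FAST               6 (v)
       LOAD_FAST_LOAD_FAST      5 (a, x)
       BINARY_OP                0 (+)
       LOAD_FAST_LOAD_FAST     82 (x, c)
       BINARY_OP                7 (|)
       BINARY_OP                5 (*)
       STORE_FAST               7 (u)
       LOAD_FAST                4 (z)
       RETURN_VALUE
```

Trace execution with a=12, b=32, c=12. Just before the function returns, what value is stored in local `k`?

-2

LOAD_FAST_LOAD_FAST a,b → push 12,32. Stack: [12, 32]
BINARY_OP - → 12 - 32 = -20. Stack: [-20]
LOAD_FAST_LOAD_FAST c,b → push 12,32. Stack: [-20, 12, 32]
BINARY_OP + → 12 + 32 = 44. Stack: [-20, 44]
BINARY_OP - → -20 - 44 = -64. Stack: [-64]
STORE_FAST k → k=-64. Stack: []
LOAD_FAST_LOAD_FAST k,b → push -64,32. Stack: [-64, 32]
BINARY_OP // → -64 // 32 = -2. Stack: [-2]
STORE_FAST k → k=-2. Stack: []
LOAD_CONST → push -1. Stack: [-1]
STORE_FAST z → z=-1. Stack: []
LOAD_FAST_LOAD_FAST a,a → push 12,12. Stack: [12, 12]
BINARY_OP // → 12 // 12 = 1. Stack: [1]
STORE_FAST z → z=1. Stack: []
LOAD_FAST_LOAD_FAST c,b → push 12,32. Stack: [12, 32]
BINARY_OP - → 12 - 32 = -20. Stack: [-20]
LOAD_FAST a → push 12. Stack: [-20, 12]
LOAD_CONST → push 4. Stack: [-20, 12, 4]
BINARY_OP + → 12 + 4 = 16. Stack: [-20, 16]
BINARY_OP + → -20 + 16 = -4. Stack: [-4]
STORE_FAST x → x=-4. Stack: []
LOAD_FAST_LOAD_FAST x,a → push -4,12. Stack: [-4, 12]
BINARY_OP * → -4 * 12 = -48. Stack: [-48]
LOAD_FAST k → push -2. Stack: [-48, -2]
BINARY_OP ^ → -48 ^ -2 = 46. Stack: [46]
STORE_FAST v → v=46. Stack: []
LOAD_FAST_LOAD_FAST a,x → push 12,-4. Stack: [12, -4]
BINARY_OP + → 12 + -4 = 8. Stack: [8]
LOAD_FAST_LOAD_FAST x,c → push -4,12. Stack: [8, -4, 12]
BINARY_OP | → -4 | 12 = -4. Stack: [8, -4]
BINARY_OP * → 8 * -4 = -32. Stack: [-32]
STORE_FAST u → u=-32. Stack: []
LOAD_FAST z → push 1. Stack: [1]
RETURN_VALUE → return 1.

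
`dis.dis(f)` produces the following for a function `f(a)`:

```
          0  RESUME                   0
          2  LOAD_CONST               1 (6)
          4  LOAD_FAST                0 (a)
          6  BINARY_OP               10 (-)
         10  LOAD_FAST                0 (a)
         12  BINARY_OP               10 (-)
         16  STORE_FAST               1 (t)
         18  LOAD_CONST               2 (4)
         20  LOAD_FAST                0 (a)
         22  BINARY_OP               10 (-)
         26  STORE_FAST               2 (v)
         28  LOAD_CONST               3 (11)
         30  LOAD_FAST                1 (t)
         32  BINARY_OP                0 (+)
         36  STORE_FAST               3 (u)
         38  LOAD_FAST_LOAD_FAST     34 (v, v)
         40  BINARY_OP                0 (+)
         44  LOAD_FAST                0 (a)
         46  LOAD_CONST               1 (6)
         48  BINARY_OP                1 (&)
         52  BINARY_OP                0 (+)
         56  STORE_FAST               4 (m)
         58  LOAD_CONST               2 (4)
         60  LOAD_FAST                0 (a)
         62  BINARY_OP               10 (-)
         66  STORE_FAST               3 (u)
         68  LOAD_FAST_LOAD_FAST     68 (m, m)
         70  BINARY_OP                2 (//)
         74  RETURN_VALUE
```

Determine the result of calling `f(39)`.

1

LOAD_CONST → push 6. Stack: [6]
LOAD_FAST a → push 39. Stack: [6, 39]
BINARY_OP - → 6 - 39 = -33. Stack: [-33]
LOAD_FAST a → push 39. Stack: [-33, 39]
BINARY_OP - → -33 - 39 = -72. Stack: [-72]
STORE_FAST t → t=-72. Stack: []
LOAD_CONST → push 4. Stack: [4]
LOAD_FAST a → push 39. Stack: [4, 39]
BINARY_OP - → 4 - 39 = -35. Stack: [-35]
STORE_FAST v → v=-35. Stack: []
LOAD_CONST → push 11. Stack: [11]
LOAD_FAST t → push -72. Stack: [11, -72]
BINARY_OP + → 11 + -72 = -61. Stack: [-61]
STORE_FAST u → u=-61. Stack: []
LOAD_FAST_LOAD_FAST v,v → push -35,-35. Stack: [-35, -35]
BINARY_OP + → -35 + -35 = -70. Stack: [-70]
LOAD_FAST a → push 39. Stack: [-70, 39]
LOAD_CONST → push 6. Stack: [-70, 39, 6]
BINARY_OP & → 39 & 6 = 6. Stack: [-70, 6]
BINARY_OP + → -70 + 6 = -64. Stack: [-64]
STORE_FAST m → m=-64. Stack: []
LOAD_CONST → push 4. Stack: [4]
LOAD_FAST a → push 39. Stack: [4, 39]
BINARY_OP - → 4 - 39 = -35. Stack: [-35]
STORE_FAST u → u=-35. Stack: []
LOAD_FAST_LOAD_FAST m,m → push -64,-64. Stack: [-64, -64]
BINARY_OP // → -64 // -64 = 1. Stack: [1]
RETURN_VALUE → return 1.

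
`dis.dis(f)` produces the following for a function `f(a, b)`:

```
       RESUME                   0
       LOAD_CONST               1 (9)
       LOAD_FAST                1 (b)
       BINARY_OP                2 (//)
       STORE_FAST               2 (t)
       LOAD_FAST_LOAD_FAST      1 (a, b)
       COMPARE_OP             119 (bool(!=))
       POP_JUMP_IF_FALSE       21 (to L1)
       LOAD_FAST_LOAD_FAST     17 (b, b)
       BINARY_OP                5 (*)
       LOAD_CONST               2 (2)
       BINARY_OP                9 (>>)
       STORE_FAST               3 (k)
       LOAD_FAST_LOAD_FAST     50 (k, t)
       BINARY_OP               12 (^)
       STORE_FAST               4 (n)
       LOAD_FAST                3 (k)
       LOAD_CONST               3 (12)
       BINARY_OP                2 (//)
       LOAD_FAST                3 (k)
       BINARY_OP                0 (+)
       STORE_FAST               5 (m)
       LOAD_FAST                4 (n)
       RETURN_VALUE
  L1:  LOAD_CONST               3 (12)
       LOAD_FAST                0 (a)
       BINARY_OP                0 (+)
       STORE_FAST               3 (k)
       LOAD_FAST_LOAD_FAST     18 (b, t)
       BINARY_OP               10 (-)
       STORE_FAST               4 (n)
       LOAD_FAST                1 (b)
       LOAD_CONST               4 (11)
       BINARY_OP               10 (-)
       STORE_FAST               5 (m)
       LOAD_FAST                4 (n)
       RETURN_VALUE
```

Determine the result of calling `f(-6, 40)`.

LOAD_CONST → push 9. Stack: [9]
LOAD_FAST b → push 40. Stack: [9, 40]
BINARY_OP // → 9 // 40 = 0. Stack: [0]
STORE_FAST t → t=0. Stack: []
LOAD_FAST_LOAD_FAST a,b → push -6,40. Stack: [-6, 40]
COMPARE_OP bool(!=) → -6 vs 40 = True. Stack: [True]
POP_JUMP_IF_FALSE → pop True; no jump. Stack: []
LOAD_FAST_LOAD_FAST b,b → push 40,40. Stack: [40, 40]
BINARY_OP * → 40 * 40 = 1600. Stack: [1600]
LOAD_CONST → push 2. Stack: [1600, 2]
BINARY_OP >> → 1600 >> 2 = 400. Stack: [400]
STORE_FAST k → k=400. Stack: []
LOAD_FAST_LOAD_FAST k,t → push 400,0. Stack: [400, 0]
BINARY_OP ^ → 400 ^ 0 = 400. Stack: [400]
STORE_FAST n → n=400. Stack: []
LOAD_FAST k → push 400. Stack: [400]
LOAD_CONST → push 12. Stack: [400, 12]
BINARY_OP // → 400 // 12 = 33. Stack: [33]
LOAD_FAST k → push 400. Stack: [33, 400]
BINARY_OP + → 33 + 400 = 433. Stack: [433]
STORE_FAST m → m=433. Stack: []
LOAD_FAST n → push 400. Stack: [400]
RETURN_VALUE → return 400.

400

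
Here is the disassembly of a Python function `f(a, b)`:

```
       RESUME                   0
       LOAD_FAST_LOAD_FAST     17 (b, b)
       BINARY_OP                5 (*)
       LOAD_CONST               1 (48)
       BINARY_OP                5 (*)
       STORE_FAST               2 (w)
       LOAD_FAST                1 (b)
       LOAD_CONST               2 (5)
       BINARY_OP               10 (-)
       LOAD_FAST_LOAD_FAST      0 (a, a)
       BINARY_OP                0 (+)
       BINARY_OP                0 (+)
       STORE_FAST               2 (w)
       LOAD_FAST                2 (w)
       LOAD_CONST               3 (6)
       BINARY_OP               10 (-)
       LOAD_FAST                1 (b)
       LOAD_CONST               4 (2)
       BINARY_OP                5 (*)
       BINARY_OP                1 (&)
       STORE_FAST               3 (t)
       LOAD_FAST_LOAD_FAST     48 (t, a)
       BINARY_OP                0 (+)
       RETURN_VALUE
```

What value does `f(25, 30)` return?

LOAD_FAST_LOAD_FAST b,b → push 30,30. Stack: [30, 30]
BINARY_OP * → 30 * 30 = 900. Stack: [900]
LOAD_CONST → push 48. Stack: [900, 48]
BINARY_OP * → 900 * 48 = 43200. Stack: [43200]
STORE_FAST w → w=43200. Stack: []
LOAD_FAST b → push 30. Stack: [30]
LOAD_CONST → push 5. Stack: [30, 5]
BINARY_OP - → 30 - 5 = 25. Stack: [25]
LOAD_FAST_LOAD_FAST a,a → push 25,25. Stack: [25, 25, 25]
BINARY_OP + → 25 + 25 = 50. Stack: [25, 50]
BINARY_OP + → 25 + 50 = 75. Stack: [75]
STORE_FAST w → w=75. Stack: []
LOAD_FAST w → push 75. Stack: [75]
LOAD_CONST → push 6. Stack: [75, 6]
BINARY_OP - → 75 - 6 = 69. Stack: [69]
LOAD_FAST b → push 30. Stack: [69, 30]
LOAD_CONST → push 2. Stack: [69, 30, 2]
BINARY_OP * → 30 * 2 = 60. Stack: [69, 60]
BINARY_OP & → 69 & 60 = 4. Stack: [4]
STORE_FAST t → t=4. Stack: []
LOAD_FAST_LOAD_FAST t,a → push 4,25. Stack: [4, 25]
BINARY_OP + → 4 + 25 = 29. Stack: [29]
RETURN_VALUE → return 29.

29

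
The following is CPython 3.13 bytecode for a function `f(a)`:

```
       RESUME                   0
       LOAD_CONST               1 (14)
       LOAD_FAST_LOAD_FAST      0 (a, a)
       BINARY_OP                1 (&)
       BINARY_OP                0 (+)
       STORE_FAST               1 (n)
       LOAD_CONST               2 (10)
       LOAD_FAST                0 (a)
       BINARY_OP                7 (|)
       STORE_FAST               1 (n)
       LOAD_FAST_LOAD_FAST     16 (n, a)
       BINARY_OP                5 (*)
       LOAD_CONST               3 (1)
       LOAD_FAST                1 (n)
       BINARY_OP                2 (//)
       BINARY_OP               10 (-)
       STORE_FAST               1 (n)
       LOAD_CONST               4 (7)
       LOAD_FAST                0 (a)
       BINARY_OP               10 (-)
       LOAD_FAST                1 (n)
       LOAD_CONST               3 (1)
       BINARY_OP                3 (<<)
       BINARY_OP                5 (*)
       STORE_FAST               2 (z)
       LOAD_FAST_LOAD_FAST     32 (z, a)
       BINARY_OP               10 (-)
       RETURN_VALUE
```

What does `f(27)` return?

LOAD_CONST → push 14. Stack: [14]
LOAD_FAST_LOAD_FAST a,a → push 27,27. Stack: [14, 27, 27]
BINARY_OP & → 27 & 27 = 27. Stack: [14, 27]
BINARY_OP + → 14 + 27 = 41. Stack: [41]
STORE_FAST n → n=41. Stack: []
LOAD_CONST → push 10. Stack: [10]
LOAD_FAST a → push 27. Stack: [10, 27]
BINARY_OP | → 10 | 27 = 27. Stack: [27]
STORE_FAST n → n=27. Stack: []
LOAD_FAST_LOAD_FAST n,a → push 27,27. Stack: [27, 27]
BINARY_OP * → 27 * 27 = 729. Stack: [729]
LOAD_CONST → push 1. Stack: [729, 1]
LOAD_FAST n → push 27. Stack: [729, 1, 27]
BINARY_OP // → 1 // 27 = 0. Stack: [729, 0]
BINARY_OP - → 729 - 0 = 729. Stack: [729]
STORE_FAST n → n=729. Stack: []
LOAD_CONST → push 7. Stack: [7]
LOAD_FAST a → push 27. Stack: [7, 27]
BINARY_OP - → 7 - 27 = -20. Stack: [-20]
LOAD_FAST n → push 729. Stack: [-20, 729]
LOAD_CONST → push 1. Stack: [-20, 729, 1]
BINARY_OP << → 729 << 1 = 1458. Stack: [-20, 1458]
BINARY_OP * → -20 * 1458 = -29160. Stack: [-29160]
STORE_FAST z → z=-29160. Stack: []
LOAD_FAST_LOAD_FAST z,a → push -29160,27. Stack: [-29160, 27]
BINARY_OP - → -29160 - 27 = -29187. Stack: [-29187]
RETURN_VALUE → return -29187.

-29187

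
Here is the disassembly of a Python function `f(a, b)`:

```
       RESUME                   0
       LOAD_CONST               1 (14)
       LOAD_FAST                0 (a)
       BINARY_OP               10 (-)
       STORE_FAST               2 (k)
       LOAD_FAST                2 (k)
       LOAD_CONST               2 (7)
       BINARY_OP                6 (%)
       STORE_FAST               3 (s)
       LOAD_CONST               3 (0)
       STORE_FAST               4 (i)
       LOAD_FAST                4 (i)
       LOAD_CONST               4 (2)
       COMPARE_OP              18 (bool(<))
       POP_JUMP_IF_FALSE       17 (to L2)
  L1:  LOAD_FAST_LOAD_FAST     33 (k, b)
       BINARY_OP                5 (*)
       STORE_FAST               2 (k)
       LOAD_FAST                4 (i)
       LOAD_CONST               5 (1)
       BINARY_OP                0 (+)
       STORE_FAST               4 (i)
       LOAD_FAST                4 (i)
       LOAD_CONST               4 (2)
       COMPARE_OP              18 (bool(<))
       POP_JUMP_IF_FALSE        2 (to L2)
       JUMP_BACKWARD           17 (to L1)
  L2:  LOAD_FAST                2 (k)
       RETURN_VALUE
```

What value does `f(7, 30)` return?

6300

LOAD_CONST → push 14. Stack: [14]
LOAD_FAST a → push 7. Stack: [14, 7]
BINARY_OP - → 14 - 7 = 7. Stack: [7]
STORE_FAST k → k=7. Stack: []
LOAD_FAST k → push 7. Stack: [7]
LOAD_CONST → push 7. Stack: [7, 7]
BINARY_OP % → 7 % 7 = 0. Stack: [0]
STORE_FAST s → s=0. Stack: []
LOAD_CONST → push 0. Stack: [0]
STORE_FAST i → i=0. Stack: []
LOAD_FAST i → push 0. Stack: [0]
LOAD_CONST → push 2. Stack: [0, 2]
COMPARE_OP bool(<) → 0 vs 2 = True. Stack: [True]
POP_JUMP_IF_FALSE → pop True; no jump. Stack: []
LOAD_FAST_LOAD_FAST k,b → push 7,30. Stack: [7, 30]
BINARY_OP * → 7 * 30 = 210. Stack: [210]
STORE_FAST k → k=210. Stack: []
LOAD_FAST i → push 0. Stack: [0]
LOAD_CONST → push 1. Stack: [0, 1]
BINARY_OP + → 0 + 1 = 1. Stack: [1]
STORE_FAST i → i=1. Stack: []
LOAD_FAST i → push 1. Stack: [1]
LOAD_CONST → push 2. Stack: [1, 2]
COMPARE_OP bool(<) → 1 vs 2 = True. Stack: [True]
POP_JUMP_IF_FALSE → pop True; no jump. Stack: []
LOAD_FAST_LOAD_FAST k,b → push 210,30. Stack: [210, 30]
BINARY_OP * → 210 * 30 = 6300. Stack: [6300]
STORE_FAST k → k=6300. Stack: []
LOAD_FAST i → push 1. Stack: [1]
LOAD_CONST → push 1. Stack: [1, 1]
BINARY_OP + → 1 + 1 = 2. Stack: [2]
STORE_FAST i → i=2. Stack: []
LOAD_FAST i → push 2. Stack: [2]
LOAD_CONST → push 2. Stack: [2, 2]
COMPARE_OP bool(<) → 2 vs 2 = False. Stack: [False]
POP_JUMP_IF_FALSE → pop False; jump. Stack: []
LOAD_FAST k → push 6300. Stack: [6300]
RETURN_VALUE → return 6300.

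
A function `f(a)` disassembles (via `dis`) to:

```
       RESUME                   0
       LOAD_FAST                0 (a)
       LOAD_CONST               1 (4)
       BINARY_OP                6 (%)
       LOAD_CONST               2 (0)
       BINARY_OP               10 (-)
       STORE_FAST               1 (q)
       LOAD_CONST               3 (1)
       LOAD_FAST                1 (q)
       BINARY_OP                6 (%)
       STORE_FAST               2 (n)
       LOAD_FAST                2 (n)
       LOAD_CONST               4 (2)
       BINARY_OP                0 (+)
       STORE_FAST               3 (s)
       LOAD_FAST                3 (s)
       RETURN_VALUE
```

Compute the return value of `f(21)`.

2

LOAD_FAST a → push 21. Stack: [21]
LOAD_CONST → push 4. Stack: [21, 4]
BINARY_OP % → 21 % 4 = 1. Stack: [1]
LOAD_CONST → push 0. Stack: [1, 0]
BINARY_OP - → 1 - 0 = 1. Stack: [1]
STORE_FAST q → q=1. Stack: []
LOAD_CONST → push 1. Stack: [1]
LOAD_FAST q → push 1. Stack: [1, 1]
BINARY_OP % → 1 % 1 = 0. Stack: [0]
STORE_FAST n → n=0. Stack: []
LOAD_FAST n → push 0. Stack: [0]
LOAD_CONST → push 2. Stack: [0, 2]
BINARY_OP + → 0 + 2 = 2. Stack: [2]
STORE_FAST s → s=2. Stack: []
LOAD_FAST s → push 2. Stack: [2]
RETURN_VALUE → return 2.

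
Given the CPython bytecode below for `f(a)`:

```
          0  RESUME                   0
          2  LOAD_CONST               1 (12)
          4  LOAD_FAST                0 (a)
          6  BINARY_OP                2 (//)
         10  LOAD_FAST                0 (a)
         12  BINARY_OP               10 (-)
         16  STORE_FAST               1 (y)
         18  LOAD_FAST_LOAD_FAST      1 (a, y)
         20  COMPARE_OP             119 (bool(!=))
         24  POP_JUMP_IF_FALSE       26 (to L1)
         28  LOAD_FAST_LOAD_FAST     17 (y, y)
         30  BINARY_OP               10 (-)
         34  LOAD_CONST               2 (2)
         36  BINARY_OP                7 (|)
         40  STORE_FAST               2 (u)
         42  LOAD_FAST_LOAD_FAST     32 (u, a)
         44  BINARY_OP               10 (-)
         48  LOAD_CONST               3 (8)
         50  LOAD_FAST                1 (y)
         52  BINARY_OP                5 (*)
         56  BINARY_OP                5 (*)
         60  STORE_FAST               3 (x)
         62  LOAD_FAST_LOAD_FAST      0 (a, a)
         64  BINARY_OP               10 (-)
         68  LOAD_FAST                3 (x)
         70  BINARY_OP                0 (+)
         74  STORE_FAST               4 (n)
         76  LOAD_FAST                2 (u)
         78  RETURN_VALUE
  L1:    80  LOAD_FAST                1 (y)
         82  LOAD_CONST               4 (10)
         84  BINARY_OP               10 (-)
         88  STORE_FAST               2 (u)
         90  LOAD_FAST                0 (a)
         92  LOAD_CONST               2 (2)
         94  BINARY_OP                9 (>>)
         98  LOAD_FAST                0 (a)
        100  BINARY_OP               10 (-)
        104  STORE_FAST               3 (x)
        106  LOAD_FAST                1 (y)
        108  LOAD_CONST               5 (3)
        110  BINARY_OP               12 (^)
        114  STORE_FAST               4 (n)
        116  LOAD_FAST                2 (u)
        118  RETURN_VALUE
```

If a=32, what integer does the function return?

LOAD_CONST → push 12. Stack: [12]
LOAD_FAST a → push 32. Stack: [12, 32]
BINARY_OP // → 12 // 32 = 0. Stack: [0]
LOAD_FAST a → push 32. Stack: [0, 32]
BINARY_OP - → 0 - 32 = -32. Stack: [-32]
STORE_FAST y → y=-32. Stack: []
LOAD_FAST_LOAD_FAST a,y → push 32,-32. Stack: [32, -32]
COMPARE_OP bool(!=) → 32 vs -32 = True. Stack: [True]
POP_JUMP_IF_FALSE → pop True; no jump. Stack: []
LOAD_FAST_LOAD_FAST y,y → push -32,-32. Stack: [-32, -32]
BINARY_OP - → -32 - -32 = 0. Stack: [0]
LOAD_CONST → push 2. Stack: [0, 2]
BINARY_OP | → 0 | 2 = 2. Stack: [2]
STORE_FAST u → u=2. Stack: []
LOAD_FAST_LOAD_FAST u,a → push 2,32. Stack: [2, 32]
BINARY_OP - → 2 - 32 = -30. Stack: [-30]
LOAD_CONST → push 8. Stack: [-30, 8]
LOAD_FAST y → push -32. Stack: [-30, 8, -32]
BINARY_OP * → 8 * -32 = -256. Stack: [-30, -256]
BINARY_OP * → -30 * -256 = 7680. Stack: [7680]
STORE_FAST x → x=7680. Stack: []
LOAD_FAST_LOAD_FAST a,a → push 32,32. Stack: [32, 32]
BINARY_OP - → 32 - 32 = 0. Stack: [0]
LOAD_FAST x → push 7680. Stack: [0, 7680]
BINARY_OP + → 0 + 7680 = 7680. Stack: [7680]
STORE_FAST n → n=7680. Stack: []
LOAD_FAST u → push 2. Stack: [2]
RETURN_VALUE → return 2.

2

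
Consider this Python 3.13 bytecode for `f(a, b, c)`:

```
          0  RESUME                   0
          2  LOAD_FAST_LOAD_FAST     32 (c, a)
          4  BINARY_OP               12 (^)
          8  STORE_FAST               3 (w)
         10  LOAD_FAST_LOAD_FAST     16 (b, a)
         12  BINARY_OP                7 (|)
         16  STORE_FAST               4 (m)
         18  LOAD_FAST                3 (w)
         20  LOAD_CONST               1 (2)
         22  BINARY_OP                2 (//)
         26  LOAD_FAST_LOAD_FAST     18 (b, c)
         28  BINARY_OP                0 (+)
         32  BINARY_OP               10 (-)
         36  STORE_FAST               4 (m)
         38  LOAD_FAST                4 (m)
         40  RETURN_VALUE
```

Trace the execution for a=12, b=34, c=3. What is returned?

LOAD_FAST_LOAD_FAST c,a → push 3,12. Stack: [3, 12]
BINARY_OP ^ → 3 ^ 12 = 15. Stack: [15]
STORE_FAST w → w=15. Stack: []
LOAD_FAST_LOAD_FAST b,a → push 34,12. Stack: [34, 12]
BINARY_OP | → 34 | 12 = 46. Stack: [46]
STORE_FAST m → m=46. Stack: []
LOAD_FAST w → push 15. Stack: [15]
LOAD_CONST → push 2. Stack: [15, 2]
BINARY_OP // → 15 // 2 = 7. Stack: [7]
LOAD_FAST_LOAD_FAST b,c → push 34,3. Stack: [7, 34, 3]
BINARY_OP + → 34 + 3 = 37. Stack: [7, 37]
BINARY_OP - → 7 - 37 = -30. Stack: [-30]
STORE_FAST m → m=-30. Stack: []
LOAD_FAST m → push -30. Stack: [-30]
RETURN_VALUE → return -30.

-30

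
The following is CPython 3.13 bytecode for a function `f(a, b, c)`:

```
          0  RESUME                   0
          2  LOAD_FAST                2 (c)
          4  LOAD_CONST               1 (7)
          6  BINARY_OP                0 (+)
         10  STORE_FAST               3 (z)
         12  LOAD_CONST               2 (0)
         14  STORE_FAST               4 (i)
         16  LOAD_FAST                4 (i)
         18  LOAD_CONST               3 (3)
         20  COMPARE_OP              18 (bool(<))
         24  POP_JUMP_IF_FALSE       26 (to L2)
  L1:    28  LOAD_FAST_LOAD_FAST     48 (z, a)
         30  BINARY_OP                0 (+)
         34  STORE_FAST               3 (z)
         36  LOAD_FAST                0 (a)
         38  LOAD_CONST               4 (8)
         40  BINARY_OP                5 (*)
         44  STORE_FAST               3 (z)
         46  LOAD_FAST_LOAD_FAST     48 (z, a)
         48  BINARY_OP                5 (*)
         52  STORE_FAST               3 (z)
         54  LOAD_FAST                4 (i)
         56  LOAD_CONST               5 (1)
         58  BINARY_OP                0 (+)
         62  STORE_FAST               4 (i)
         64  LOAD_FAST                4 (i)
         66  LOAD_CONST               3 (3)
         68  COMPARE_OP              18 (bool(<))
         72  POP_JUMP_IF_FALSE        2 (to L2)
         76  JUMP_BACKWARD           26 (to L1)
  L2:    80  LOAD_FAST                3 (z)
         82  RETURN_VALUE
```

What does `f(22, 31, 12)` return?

LOAD_FAST c → push 12
LOAD_CONST → push 7
BINARY_OP + → 12 + 7 = 19
STORE_FAST z → z=19
LOAD_CONST → push 0
STORE_FAST i → i=0
LOAD_FAST i → push 0
LOAD_CONST → push 3
COMPARE_OP bool(<) → 0 vs 3 = True
POP_JUMP_IF_FALSE → pop True; no jump
LOAD_FAST_LOAD_FAST z,a → push 19,22
BINARY_OP + → 19 + 22 = 41
STORE_FAST z → z=41
LOAD_FAST a → push 22
LOAD_CONST → push 8
BINARY_OP * → 22 * 8 = 176
STORE_FAST z → z=176
LOAD_FAST_LOAD_FAST z,a → push 176,22
BINARY_OP * → 176 * 22 = 3872
STORE_FAST z → z=3872
LOAD_FAST i → push 0
LOAD_CONST → push 1
BINARY_OP + → 0 + 1 = 1
STORE_FAST i → i=1
LOAD_FAST i → push 1
LOAD_CONST → push 3
COMPARE_OP bool(<) → 1 vs 3 = True
POP_JUMP_IF_FALSE → pop True; no jump
LOAD_FAST_LOAD_FAST z,a → push 3872,22
BINARY_OP + → 3872 + 22 = 3894
STORE_FAST z → z=3894
LOAD_FAST a → push 22
LOAD_CONST → push 8
BINARY_OP * → 22 * 8 = 176
STORE_FAST z → z=176
LOAD_FAST_LOAD_FAST z,a → push 176,22
BINARY_OP * → 176 * 22 = 3872
STORE_FAST z → z=3872
LOAD_FAST i → push 1
LOAD_CONST → push 1
BINARY_OP + → 1 + 1 = 2
STORE_FAST i → i=2
LOAD_FAST i → push 2
LOAD_CONST → push 3
COMPARE_OP bool(<) → 2 vs 3 = True
POP_JUMP_IF_FALSE → pop True; no jump
LOAD_FAST_LOAD_FAST z,a → push 3872,22
BINARY_OP + → 3872 + 22 = 3894
STORE_FAST z → z=3894
LOAD_FAST a → push 22
LOAD_CONST → push 8
BINARY_OP * → 22 * 8 = 176
STORE_FAST z → z=176
LOAD_FAST_LOAD_FAST z,a → push 176,22
BINARY_OP * → 176 * 22 = 3872
STORE_FAST z → z=3872
LOAD_FAST i → push 2
LOAD_CONST → push 1
BINARY_OP + → 2 + 1 = 3
STORE_FAST i → i=3
LOAD_FAST i → push 3
LOAD_CONST → push 3
COMPARE_OP bool(<) → 3 vs 3 = False
POP_JUMP_IF_FALSE → pop False; jump
LOAD_FAST z → push 3872
RETURN_VALUE → return 3872.

3872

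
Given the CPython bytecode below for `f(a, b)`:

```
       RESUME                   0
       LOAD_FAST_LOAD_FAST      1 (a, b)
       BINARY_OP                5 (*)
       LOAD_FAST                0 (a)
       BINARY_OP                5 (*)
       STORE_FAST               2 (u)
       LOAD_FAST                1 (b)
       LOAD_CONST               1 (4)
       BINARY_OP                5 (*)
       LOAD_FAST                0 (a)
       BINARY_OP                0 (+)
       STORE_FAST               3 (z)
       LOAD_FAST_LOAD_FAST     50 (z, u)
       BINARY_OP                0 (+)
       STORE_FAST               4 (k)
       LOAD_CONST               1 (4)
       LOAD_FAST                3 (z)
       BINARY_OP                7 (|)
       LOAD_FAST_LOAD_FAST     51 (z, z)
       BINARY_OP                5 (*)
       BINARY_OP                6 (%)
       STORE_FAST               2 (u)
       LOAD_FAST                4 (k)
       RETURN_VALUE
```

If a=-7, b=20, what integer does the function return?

1053

LOAD_FAST_LOAD_FAST a,b → push -7,20. Stack: [-7, 20]
BINARY_OP * → -7 * 20 = -140. Stack: [-140]
LOAD_FAST a → push -7. Stack: [-140, -7]
BINARY_OP * → -140 * -7 = 980. Stack: [980]
STORE_FAST u → u=980. Stack: []
LOAD_FAST b → push 20. Stack: [20]
LOAD_CONST → push 4. Stack: [20, 4]
BINARY_OP * → 20 * 4 = 80. Stack: [80]
LOAD_FAST a → push -7. Stack: [80, -7]
BINARY_OP + → 80 + -7 = 73. Stack: [73]
STORE_FAST z → z=73. Stack: []
LOAD_FAST_LOAD_FAST z,u → push 73,980. Stack: [73, 980]
BINARY_OP + → 73 + 980 = 1053. Stack: [1053]
STORE_FAST k → k=1053. Stack: []
LOAD_CONST → push 4. Stack: [4]
LOAD_FAST z → push 73. Stack: [4, 73]
BINARY_OP | → 4 | 73 = 77. Stack: [77]
LOAD_FAST_LOAD_FAST z,z → push 73,73. Stack: [77, 73, 73]
BINARY_OP * → 73 * 73 = 5329. Stack: [77, 5329]
BINARY_OP % → 77 % 5329 = 77. Stack: [77]
STORE_FAST u → u=77. Stack: []
LOAD_FAST k → push 1053. Stack: [1053]
RETURN_VALUE → return 1053.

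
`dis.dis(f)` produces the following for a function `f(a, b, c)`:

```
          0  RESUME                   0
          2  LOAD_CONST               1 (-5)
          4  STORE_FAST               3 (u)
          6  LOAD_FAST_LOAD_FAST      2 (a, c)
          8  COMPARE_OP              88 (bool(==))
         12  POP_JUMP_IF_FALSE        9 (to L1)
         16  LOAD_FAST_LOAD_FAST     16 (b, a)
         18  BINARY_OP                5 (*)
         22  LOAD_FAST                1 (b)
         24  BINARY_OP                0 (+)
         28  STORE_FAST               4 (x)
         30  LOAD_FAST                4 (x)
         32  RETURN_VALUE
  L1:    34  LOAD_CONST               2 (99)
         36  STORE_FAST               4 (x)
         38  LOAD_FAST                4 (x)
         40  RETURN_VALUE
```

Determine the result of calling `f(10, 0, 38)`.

LOAD_CONST → push -5. Stack: [-5]
STORE_FAST u → u=-5. Stack: []
LOAD_FAST_LOAD_FAST a,c → push 10,38. Stack: [10, 38]
COMPARE_OP bool(==) → 10 vs 38 = False. Stack: [False]
POP_JUMP_IF_FALSE → pop False; jump. Stack: []
LOAD_CONST → push 99. Stack: [99]
STORE_FAST x → x=99. Stack: []
LOAD_FAST x → push 99. Stack: [99]
RETURN_VALUE → return 99.

99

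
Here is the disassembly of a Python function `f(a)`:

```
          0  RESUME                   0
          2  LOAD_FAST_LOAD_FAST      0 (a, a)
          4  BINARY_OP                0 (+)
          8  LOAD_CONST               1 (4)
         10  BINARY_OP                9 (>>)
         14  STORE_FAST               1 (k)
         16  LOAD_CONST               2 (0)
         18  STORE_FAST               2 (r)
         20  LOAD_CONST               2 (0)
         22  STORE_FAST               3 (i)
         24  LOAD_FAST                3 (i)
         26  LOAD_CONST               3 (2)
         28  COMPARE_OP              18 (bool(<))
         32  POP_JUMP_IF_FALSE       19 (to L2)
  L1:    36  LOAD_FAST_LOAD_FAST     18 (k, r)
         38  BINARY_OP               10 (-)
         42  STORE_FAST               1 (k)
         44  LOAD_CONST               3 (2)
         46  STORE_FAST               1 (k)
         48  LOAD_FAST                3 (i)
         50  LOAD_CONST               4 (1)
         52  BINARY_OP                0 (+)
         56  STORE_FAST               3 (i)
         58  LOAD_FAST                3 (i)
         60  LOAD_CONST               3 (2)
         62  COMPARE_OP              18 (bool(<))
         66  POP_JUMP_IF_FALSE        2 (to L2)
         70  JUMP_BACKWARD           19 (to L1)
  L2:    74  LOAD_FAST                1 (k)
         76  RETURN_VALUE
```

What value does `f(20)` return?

LOAD_FAST_LOAD_FAST a,a → push 20,20. Stack: [20, 20]
BINARY_OP + → 20 + 20 = 40. Stack: [40]
LOAD_CONST → push 4. Stack: [40, 4]
BINARY_OP >> → 40 >> 4 = 2. Stack: [2]
STORE_FAST k → k=2. Stack: []
LOAD_CONST → push 0. Stack: [0]
STORE_FAST r → r=0. Stack: []
LOAD_CONST → push 0. Stack: [0]
STORE_FAST i → i=0. Stack: []
LOAD_FAST i → push 0. Stack: [0]
LOAD_CONST → push 2. Stack: [0, 2]
COMPARE_OP bool(<) → 0 vs 2 = True. Stack: [True]
POP_JUMP_IF_FALSE → pop True; no jump. Stack: []
LOAD_FAST_LOAD_FAST k,r → push 2,0. Stack: [2, 0]
BINARY_OP - → 2 - 0 = 2. Stack: [2]
STORE_FAST k → k=2. Stack: []
LOAD_CONST → push 2. Stack: [2]
STORE_FAST k → k=2. Stack: []
LOAD_FAST i → push 0. Stack: [0]
LOAD_CONST → push 1. Stack: [0, 1]
BINARY_OP + → 0 + 1 = 1. Stack: [1]
STORE_FAST i → i=1. Stack: []
LOAD_FAST i → push 1. Stack: [1]
LOAD_CONST → push 2. Stack: [1, 2]
COMPARE_OP bool(<) → 1 vs 2 = True. Stack: [True]
POP_JUMP_IF_FALSE → pop True; no jump. Stack: []
LOAD_FAST_LOAD_FAST k,r → push 2,0. Stack: [2, 0]
BINARY_OP - → 2 - 0 = 2. Stack: [2]
STORE_FAST k → k=2. Stack: []
LOAD_CONST → push 2. Stack: [2]
STORE_FAST k → k=2. Stack: []
LOAD_FAST i → push 1. Stack: [1]
LOAD_CONST → push 1. Stack: [1, 1]
BINARY_OP + → 1 + 1 = 2. Stack: [2]
STORE_FAST i → i=2. Stack: []
LOAD_FAST i → push 2. Stack: [2]
LOAD_CONST → push 2. Stack: [2, 2]
COMPARE_OP bool(<) → 2 vs 2 = False. Stack: [False]
POP_JUMP_IF_FALSE → pop False; jump. Stack: []
LOAD_FAST k → push 2. Stack: [2]
RETURN_VALUE → return 2.

2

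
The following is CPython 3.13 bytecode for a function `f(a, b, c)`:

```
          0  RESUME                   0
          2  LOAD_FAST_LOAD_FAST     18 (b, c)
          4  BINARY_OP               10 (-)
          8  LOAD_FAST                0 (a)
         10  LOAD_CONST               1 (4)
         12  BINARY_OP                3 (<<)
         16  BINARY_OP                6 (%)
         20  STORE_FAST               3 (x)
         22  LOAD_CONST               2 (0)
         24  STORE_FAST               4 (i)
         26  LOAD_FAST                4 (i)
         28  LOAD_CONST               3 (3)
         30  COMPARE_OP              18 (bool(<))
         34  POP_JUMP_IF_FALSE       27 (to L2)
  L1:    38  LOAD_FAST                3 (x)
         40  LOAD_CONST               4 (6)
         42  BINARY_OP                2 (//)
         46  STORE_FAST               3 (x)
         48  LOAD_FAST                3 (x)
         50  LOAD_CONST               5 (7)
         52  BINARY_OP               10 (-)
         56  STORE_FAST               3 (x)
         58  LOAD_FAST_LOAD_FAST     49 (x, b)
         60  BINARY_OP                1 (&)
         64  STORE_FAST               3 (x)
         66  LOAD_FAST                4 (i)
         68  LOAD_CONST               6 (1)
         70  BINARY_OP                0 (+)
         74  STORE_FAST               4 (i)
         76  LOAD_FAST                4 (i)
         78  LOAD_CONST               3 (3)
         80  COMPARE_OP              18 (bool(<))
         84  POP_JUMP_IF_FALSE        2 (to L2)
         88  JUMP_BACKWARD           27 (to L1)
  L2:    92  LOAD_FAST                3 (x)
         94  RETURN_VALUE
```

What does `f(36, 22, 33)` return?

20

LOAD_FAST_LOAD_FAST b,c → push 22,33
BINARY_OP - → 22 - 33 = -11
LOAD_FAST a → push 36
LOAD_CONST → push 4
BINARY_OP << → 36 << 4 = 576
BINARY_OP % → -11 % 576 = 565
STORE_FAST x → x=565
LOAD_CONST → push 0
STORE_FAST i → i=0
LOAD_FAST i → push 0
LOAD_CONST → push 3
COMPARE_OP bool(<) → 0 vs 3 = True
POP_JUMP_IF_FALSE → pop True; no jump
LOAD_FAST x → push 565
LOAD_CONST → push 6
BINARY_OP // → 565 // 6 = 94
STORE_FAST x → x=94
LOAD_FAST x → push 94
LOAD_CONST → push 7
BINARY_OP - → 94 - 7 = 87
STORE_FAST x → x=87
LOAD_FAST_LOAD_FAST x,b → push 87,22
BINARY_OP & → 87 & 22 = 22
STORE_FAST x → x=22
LOAD_FAST i → push 0
LOAD_CONST → push 1
BINARY_OP + → 0 + 1 = 1
STORE_FAST i → i=1
LOAD_FAST i → push 1
LOAD_CONST → push 3
COMPARE_OP bool(<) → 1 vs 3 = True
POP_JUMP_IF_FALSE → pop True; no jump
LOAD_FAST x → push 22
LOAD_CONST → push 6
BINARY_OP // → 22 // 6 = 3
STORE_FAST x → x=3
LOAD_FAST x → push 3
LOAD_CONST → push 7
BINARY_OP - → 3 - 7 = -4
STORE_FAST x → x=-4
LOAD_FAST_LOAD_FAST x,b → push -4,22
BINARY_OP & → -4 & 22 = 20
STORE_FAST x → x=20
LOAD_FAST i → push 1
LOAD_CONST → push 1
BINARY_OP + → 1 + 1 = 2
STORE_FAST i → i=2
LOAD_FAST i → push 2
LOAD_CONST → push 3
COMPARE_OP bool(<) → 2 vs 3 = True
POP_JUMP_IF_FALSE → pop True; no jump
LOAD_FAST x → push 20
LOAD_CONST → push 6
BINARY_OP // → 20 // 6 = 3
STORE_FAST x → x=3
LOAD_FAST x → push 3
LOAD_CONST → push 7
BINARY_OP - → 3 - 7 = -4
STORE_FAST x → x=-4
LOAD_FAST_LOAD_FAST x,b → push -4,22
BINARY_OP & → -4 & 22 = 20
STORE_FAST x → x=20
LOAD_FAST i → push 2
LOAD_CONST → push 1
BINARY_OP + → 2 + 1 = 3
STORE_FAST i → i=3
LOAD_FAST i → push 3
LOAD_CONST → push 3
COMPARE_OP bool(<) → 3 vs 3 = False
POP_JUMP_IF_FALSE → pop False; jump
LOAD_FAST x → push 20
RETURN_VALUE → return 20.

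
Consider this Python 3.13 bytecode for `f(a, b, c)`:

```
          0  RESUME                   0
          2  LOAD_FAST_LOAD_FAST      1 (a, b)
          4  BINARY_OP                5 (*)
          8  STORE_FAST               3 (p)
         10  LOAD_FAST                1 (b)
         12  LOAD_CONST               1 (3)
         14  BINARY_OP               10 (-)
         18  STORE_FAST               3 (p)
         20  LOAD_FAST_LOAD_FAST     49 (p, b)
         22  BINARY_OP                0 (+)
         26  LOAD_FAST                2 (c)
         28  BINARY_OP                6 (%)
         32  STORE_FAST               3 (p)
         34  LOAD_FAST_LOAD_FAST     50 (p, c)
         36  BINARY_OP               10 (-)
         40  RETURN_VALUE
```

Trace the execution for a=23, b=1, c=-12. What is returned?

11

LOAD_FAST_LOAD_FAST a,b → push 23,1. Stack: [23, 1]
BINARY_OP * → 23 * 1 = 23. Stack: [23]
STORE_FAST p → p=23. Stack: []
LOAD_FAST b → push 1. Stack: [1]
LOAD_CONST → push 3. Stack: [1, 3]
BINARY_OP - → 1 - 3 = -2. Stack: [-2]
STORE_FAST p → p=-2. Stack: []
LOAD_FAST_LOAD_FAST p,b → push -2,1. Stack: [-2, 1]
BINARY_OP + → -2 + 1 = -1. Stack: [-1]
LOAD_FAST c → push -12. Stack: [-1, -12]
BINARY_OP % → -1 % -12 = -1. Stack: [-1]
STORE_FAST p → p=-1. Stack: []
LOAD_FAST_LOAD_FAST p,c → push -1,-12. Stack: [-1, -12]
BINARY_OP - → -1 - -12 = 11. Stack: [11]
RETURN_VALUE → return 11.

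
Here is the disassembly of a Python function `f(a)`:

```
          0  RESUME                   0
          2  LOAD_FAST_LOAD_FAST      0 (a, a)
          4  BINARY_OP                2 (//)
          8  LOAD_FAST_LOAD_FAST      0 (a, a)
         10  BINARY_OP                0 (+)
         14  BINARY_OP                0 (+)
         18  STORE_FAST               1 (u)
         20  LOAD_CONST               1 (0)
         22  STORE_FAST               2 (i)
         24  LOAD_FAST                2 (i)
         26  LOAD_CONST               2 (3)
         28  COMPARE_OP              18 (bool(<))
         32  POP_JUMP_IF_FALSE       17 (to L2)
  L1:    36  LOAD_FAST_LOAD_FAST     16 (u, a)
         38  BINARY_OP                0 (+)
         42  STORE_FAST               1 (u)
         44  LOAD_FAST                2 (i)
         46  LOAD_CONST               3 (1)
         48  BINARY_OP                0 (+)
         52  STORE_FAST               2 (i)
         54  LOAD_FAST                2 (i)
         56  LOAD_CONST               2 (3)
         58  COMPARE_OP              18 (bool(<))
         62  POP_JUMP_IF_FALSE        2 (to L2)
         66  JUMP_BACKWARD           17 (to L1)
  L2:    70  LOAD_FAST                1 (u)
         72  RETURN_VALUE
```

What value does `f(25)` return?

126

LOAD_FAST_LOAD_FAST a,a → push 25,25. Stack: [25, 25]
BINARY_OP // → 25 // 25 = 1. Stack: [1]
LOAD_FAST_LOAD_FAST a,a → push 25,25. Stack: [1, 25, 25]
BINARY_OP + → 25 + 25 = 50. Stack: [1, 50]
BINARY_OP + → 1 + 50 = 51. Stack: [51]
STORE_FAST u → u=51. Stack: []
LOAD_CONST → push 0. Stack: [0]
STORE_FAST i → i=0. Stack: []
LOAD_FAST i → push 0. Stack: [0]
LOAD_CONST → push 3. Stack: [0, 3]
COMPARE_OP bool(<) → 0 vs 3 = True. Stack: [True]
POP_JUMP_IF_FALSE → pop True; no jump. Stack: []
LOAD_FAST_LOAD_FAST u,a → push 51,25. Stack: [51, 25]
BINARY_OP + → 51 + 25 = 76. Stack: [76]
STORE_FAST u → u=76. Stack: []
LOAD_FAST i → push 0. Stack: [0]
LOAD_CONST → push 1. Stack: [0, 1]
BINARY_OP + → 0 + 1 = 1. Stack: [1]
STORE_FAST i → i=1. Stack: []
LOAD_FAST i → push 1. Stack: [1]
LOAD_CONST → push 3. Stack: [1, 3]
COMPARE_OP bool(<) → 1 vs 3 = True. Stack: [True]
POP_JUMP_IF_FALSE → pop True; no jump. Stack: []
LOAD_FAST_LOAD_FAST u,a → push 76,25. Stack: [76, 25]
BINARY_OP + → 76 + 25 = 101. Stack: [101]
STORE_FAST u → u=101. Stack: []
LOAD_FAST i → push 1. Stack: [1]
LOAD_CONST → push 1. Stack: [1, 1]
BINARY_OP + → 1 + 1 = 2. Stack: [2]
STORE_FAST i → i=2. Stack: []
LOAD_FAST i → push 2. Stack: [2]
LOAD_CONST → push 3. Stack: [2, 3]
COMPARE_OP bool(<) → 2 vs 3 = True. Stack: [True]
POP_JUMP_IF_FALSE → pop True; no jump. Stack: []
LOAD_FAST_LOAD_FAST u,a → push 101,25. Stack: [101, 25]
BINARY_OP + → 101 + 25 = 126. Stack: [126]
STORE_FAST u → u=126. Stack: []
LOAD_FAST i → push 2. Stack: [2]
LOAD_CONST → push 1. Stack: [2, 1]
BINARY_OP + → 2 + 1 = 3. Stack: [3]
STORE_FAST i → i=3. Stack: []
LOAD_FAST i → push 3. Stack: [3]
LOAD_CONST → push 3. Stack: [3, 3]
COMPARE_OP bool(<) → 3 vs 3 = False. Stack: [False]
POP_JUMP_IF_FALSE → pop False; jump. Stack: []
LOAD_FAST u → push 126. Stack: [126]
RETURN_VALUE → return 126.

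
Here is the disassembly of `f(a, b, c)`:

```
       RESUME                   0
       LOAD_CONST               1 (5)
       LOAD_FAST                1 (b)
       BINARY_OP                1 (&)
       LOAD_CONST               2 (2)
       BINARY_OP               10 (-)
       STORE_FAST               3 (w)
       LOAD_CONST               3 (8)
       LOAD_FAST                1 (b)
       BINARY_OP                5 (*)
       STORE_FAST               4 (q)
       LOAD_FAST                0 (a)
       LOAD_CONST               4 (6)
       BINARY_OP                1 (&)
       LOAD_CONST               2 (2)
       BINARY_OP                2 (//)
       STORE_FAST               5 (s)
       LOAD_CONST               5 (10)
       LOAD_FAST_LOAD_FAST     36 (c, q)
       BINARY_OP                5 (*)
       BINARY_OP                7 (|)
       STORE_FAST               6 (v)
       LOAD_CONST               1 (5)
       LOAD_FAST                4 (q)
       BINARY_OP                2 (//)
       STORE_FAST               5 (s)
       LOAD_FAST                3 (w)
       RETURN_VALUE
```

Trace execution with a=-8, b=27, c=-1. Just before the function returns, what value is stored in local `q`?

216

LOAD_CONST → push 5. Stack: [5]
LOAD_FAST b → push 27. Stack: [5, 27]
BINARY_OP & → 5 & 27 = 1. Stack: [1]
LOAD_CONST → push 2. Stack: [1, 2]
BINARY_OP - → 1 - 2 = -1. Stack: [-1]
STORE_FAST w → w=-1. Stack: []
LOAD_CONST → push 8. Stack: [8]
LOAD_FAST b → push 27. Stack: [8, 27]
BINARY_OP * → 8 * 27 = 216. Stack: [216]
STORE_FAST q → q=216. Stack: []
LOAD_FAST a → push -8. Stack: [-8]
LOAD_CONST → push 6. Stack: [-8, 6]
BINARY_OP & → -8 & 6 = 0. Stack: [0]
LOAD_CONST → push 2. Stack: [0, 2]
BINARY_OP // → 0 // 2 = 0. Stack: [0]
STORE_FAST s → s=0. Stack: []
LOAD_CONST → push 10. Stack: [10]
LOAD_FAST_LOAD_FAST c,q → push -1,216. Stack: [10, -1, 216]
BINARY_OP * → -1 * 216 = -216. Stack: [10, -216]
BINARY_OP | → 10 | -216 = -214. Stack: [-214]
STORE_FAST v → v=-214. Stack: []
LOAD_CONST → push 5. Stack: [5]
LOAD_FAST q → push 216. Stack: [5, 216]
BINARY_OP // → 5 // 216 = 0. Stack: [0]
STORE_FAST s → s=0. Stack: []
LOAD_FAST w → push -1. Stack: [-1]
RETURN_VALUE → return -1.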